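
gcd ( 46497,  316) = 1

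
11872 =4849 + 7023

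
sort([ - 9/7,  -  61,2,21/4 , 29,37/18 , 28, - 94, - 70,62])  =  [ - 94, - 70 , - 61, - 9/7,2 , 37/18, 21/4, 28 , 29,62]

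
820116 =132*6213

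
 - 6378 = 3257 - 9635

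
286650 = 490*585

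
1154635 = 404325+750310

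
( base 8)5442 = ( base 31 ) 2tt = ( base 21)69F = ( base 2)101100100010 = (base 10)2850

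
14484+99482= 113966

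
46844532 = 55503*844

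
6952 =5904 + 1048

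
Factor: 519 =3^1*173^1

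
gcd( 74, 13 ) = 1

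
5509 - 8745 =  - 3236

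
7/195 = 7/195=0.04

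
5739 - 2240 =3499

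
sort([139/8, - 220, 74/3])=[ - 220, 139/8,  74/3 ] 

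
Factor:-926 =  - 2^1*463^1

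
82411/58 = 1420  +  51/58=1420.88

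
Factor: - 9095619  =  -3^1 * 13^1 * 233221^1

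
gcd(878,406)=2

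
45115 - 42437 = 2678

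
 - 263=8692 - 8955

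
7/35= 1/5= 0.20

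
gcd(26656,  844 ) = 4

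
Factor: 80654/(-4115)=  - 98/5 = -  2^1*5^( - 1 )  *  7^2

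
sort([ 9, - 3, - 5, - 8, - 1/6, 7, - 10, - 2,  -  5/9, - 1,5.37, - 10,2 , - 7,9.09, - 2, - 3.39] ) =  [-10, - 10, - 8,-7, - 5 , - 3.39, - 3, - 2, - 2, - 1,-5/9, - 1/6,2 , 5.37,  7,9 , 9.09]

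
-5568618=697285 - 6265903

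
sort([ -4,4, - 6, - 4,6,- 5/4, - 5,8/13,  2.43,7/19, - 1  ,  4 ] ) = [ - 6, - 5, - 4,  -  4, - 5/4, - 1, 7/19,  8/13,2.43,4 , 4,  6]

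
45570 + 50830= 96400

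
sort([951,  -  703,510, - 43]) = [-703, - 43,510,951 ] 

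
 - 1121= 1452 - 2573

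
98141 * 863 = 84695683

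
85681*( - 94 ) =  -  8054014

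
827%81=17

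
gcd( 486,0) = 486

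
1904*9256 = 17623424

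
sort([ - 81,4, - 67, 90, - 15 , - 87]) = [ - 87,-81, - 67, - 15, 4, 90]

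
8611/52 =8611/52 = 165.60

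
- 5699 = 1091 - 6790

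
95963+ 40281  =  136244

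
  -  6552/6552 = -1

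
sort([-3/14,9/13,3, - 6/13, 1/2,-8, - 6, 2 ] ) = [ - 8,- 6, - 6/13 ,-3/14 , 1/2, 9/13,2,3]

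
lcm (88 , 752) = 8272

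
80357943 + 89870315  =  170228258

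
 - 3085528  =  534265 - 3619793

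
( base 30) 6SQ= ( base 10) 6266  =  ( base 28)7RM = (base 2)1100001111010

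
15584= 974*16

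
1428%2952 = 1428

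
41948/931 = 41948/931 = 45.06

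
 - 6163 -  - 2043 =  -4120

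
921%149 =27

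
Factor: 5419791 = 3^4*13^1*5147^1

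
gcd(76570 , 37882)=806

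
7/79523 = 7/79523=0.00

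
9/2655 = 1/295 =0.00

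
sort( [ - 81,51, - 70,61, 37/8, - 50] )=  [- 81,- 70, - 50,37/8, 51,61 ]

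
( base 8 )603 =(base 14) 1D9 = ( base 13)23a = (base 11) 322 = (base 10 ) 387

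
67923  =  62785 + 5138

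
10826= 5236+5590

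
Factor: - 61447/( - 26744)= 2^(-3)*43^1*1429^1*3343^( - 1 ) 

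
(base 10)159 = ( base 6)423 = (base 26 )63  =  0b10011111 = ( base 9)186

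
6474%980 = 594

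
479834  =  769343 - 289509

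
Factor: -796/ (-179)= 2^2* 179^ ( - 1 )*199^1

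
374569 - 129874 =244695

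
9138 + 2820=11958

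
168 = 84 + 84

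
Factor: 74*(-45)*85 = -2^1  *3^2*5^2*17^1*37^1 = - 283050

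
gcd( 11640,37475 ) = 5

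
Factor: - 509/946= - 2^(-1 )*11^ ( - 1)*43^(  -  1)*509^1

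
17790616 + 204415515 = 222206131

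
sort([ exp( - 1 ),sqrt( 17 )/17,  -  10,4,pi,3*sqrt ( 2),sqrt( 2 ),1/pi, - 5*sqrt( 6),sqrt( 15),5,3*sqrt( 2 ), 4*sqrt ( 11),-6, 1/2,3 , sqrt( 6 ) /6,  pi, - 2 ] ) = [ -5 * sqrt(6), - 10 , - 6, - 2,sqrt( 17 ) /17 , 1/pi,  exp(  -  1 ),sqrt( 6)/6,1/2,sqrt( 2 ),3,pi , pi, sqrt( 15), 4,3*sqrt( 2), 3*sqrt( 2),  5,4*sqrt(11 )]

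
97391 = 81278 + 16113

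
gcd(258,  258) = 258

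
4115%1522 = 1071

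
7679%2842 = 1995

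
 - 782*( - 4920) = 3847440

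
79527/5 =79527/5 = 15905.40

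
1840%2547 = 1840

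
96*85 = 8160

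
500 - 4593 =-4093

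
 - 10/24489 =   -  1 + 24479/24489 = - 0.00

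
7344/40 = 183  +  3/5  =  183.60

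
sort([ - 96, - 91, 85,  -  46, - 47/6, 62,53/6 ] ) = [ - 96, - 91,  -  46, - 47/6 , 53/6 , 62, 85 ] 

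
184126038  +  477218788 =661344826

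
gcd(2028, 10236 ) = 12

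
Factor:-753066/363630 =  - 321/155 = - 3^1*5^( - 1 ) *31^( - 1)*107^1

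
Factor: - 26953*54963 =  - 1481417739  =  - 3^2 * 31^1*197^1*26953^1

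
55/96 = 55/96  =  0.57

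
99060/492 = 8255/41 = 201.34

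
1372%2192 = 1372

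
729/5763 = 243/1921  =  0.13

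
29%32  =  29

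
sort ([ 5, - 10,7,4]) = [-10, 4, 5, 7]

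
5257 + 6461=11718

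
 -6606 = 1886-8492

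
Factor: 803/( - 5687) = - 73/517 = - 11^(-1)*47^( - 1)*73^1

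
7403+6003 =13406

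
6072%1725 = 897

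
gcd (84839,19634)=1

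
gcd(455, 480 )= 5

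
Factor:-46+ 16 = -2^1*3^1*5^1 = -  30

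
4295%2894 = 1401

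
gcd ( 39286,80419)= 1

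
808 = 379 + 429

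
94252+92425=186677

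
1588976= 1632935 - 43959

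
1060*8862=9393720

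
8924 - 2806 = 6118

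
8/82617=8/82617 = 0.00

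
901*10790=9721790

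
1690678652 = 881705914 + 808972738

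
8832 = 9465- 633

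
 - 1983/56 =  - 1983/56 = - 35.41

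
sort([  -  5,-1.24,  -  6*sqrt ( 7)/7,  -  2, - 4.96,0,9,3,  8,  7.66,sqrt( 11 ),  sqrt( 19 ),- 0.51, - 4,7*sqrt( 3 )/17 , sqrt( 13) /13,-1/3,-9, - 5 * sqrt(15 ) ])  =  [-5  *  sqrt( 15 ), - 9 , -5,-4.96,  -  4, - 6*sqrt (7 ) /7 , - 2, - 1.24, - 0.51, - 1/3,  0,  sqrt( 13)/13,7*sqrt (3)/17, 3, sqrt( 11 ),sqrt( 19), 7.66, 8,9] 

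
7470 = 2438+5032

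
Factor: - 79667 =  - 7^1 * 19^1*599^1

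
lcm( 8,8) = 8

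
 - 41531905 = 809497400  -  851029305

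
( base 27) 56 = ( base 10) 141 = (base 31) 4H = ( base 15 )96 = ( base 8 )215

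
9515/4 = 2378+3/4 = 2378.75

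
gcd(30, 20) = 10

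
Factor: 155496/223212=62/89  =  2^1*31^1*89^( - 1 )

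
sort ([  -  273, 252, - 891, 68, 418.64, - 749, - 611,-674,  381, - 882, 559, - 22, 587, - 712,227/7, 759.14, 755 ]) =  [-891, - 882 , - 749, - 712,  -  674,- 611,-273, - 22 , 227/7,68,252,381, 418.64,559, 587, 755, 759.14]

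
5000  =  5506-506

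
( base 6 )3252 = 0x2F0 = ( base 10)752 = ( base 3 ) 1000212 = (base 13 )45B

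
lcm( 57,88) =5016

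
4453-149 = 4304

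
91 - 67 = 24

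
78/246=13/41   =  0.32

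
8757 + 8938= 17695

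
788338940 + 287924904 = 1076263844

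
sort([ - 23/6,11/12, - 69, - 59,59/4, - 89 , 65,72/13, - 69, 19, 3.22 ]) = [ - 89, - 69 , - 69, - 59, - 23/6, 11/12, 3.22, 72/13, 59/4,19, 65]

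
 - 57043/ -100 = 570 + 43/100 = 570.43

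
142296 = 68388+73908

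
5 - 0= 5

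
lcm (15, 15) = 15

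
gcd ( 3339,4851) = 63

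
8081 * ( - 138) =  - 1115178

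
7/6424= 7/6424 = 0.00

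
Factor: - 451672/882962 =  - 2^2 *13^1*101^1*10267^( - 1 ) = - 5252/10267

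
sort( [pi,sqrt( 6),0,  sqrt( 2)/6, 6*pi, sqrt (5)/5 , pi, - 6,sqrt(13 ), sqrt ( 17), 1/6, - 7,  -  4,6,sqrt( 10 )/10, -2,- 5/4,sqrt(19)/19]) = [ - 7, -6, - 4, - 2,- 5/4,0,1/6,sqrt( 19 )/19,sqrt(2) /6, sqrt(10 ) /10, sqrt(5 )/5, sqrt( 6 ),pi, pi,sqrt(13 ),  sqrt( 17),6,6 *pi]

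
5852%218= 184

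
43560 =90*484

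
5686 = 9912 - 4226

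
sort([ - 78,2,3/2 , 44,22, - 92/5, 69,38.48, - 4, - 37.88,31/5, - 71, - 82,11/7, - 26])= [ - 82, - 78, - 71, - 37.88,-26, - 92/5, - 4,3/2,11/7,2,31/5,22,38.48,44,69]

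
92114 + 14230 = 106344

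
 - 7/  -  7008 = 7/7008 = 0.00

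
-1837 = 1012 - 2849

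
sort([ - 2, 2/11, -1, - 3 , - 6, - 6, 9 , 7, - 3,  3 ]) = [ - 6,-6 , - 3, - 3, - 2, -1, 2/11,3, 7, 9 ]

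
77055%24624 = 3183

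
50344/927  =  54 + 286/927 = 54.31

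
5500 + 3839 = 9339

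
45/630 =1/14 =0.07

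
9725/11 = 9725/11 = 884.09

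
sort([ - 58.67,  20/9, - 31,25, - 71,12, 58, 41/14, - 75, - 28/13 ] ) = [ - 75 ,- 71, - 58.67, - 31, - 28/13, 20/9, 41/14, 12, 25, 58]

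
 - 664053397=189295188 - 853348585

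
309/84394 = 309/84394 = 0.00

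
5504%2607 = 290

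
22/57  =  22/57 = 0.39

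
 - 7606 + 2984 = -4622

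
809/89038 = 809/89038 = 0.01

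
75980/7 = 10854 + 2/7 = 10854.29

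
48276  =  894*54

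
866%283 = 17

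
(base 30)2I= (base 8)116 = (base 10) 78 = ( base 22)3c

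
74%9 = 2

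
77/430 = 77/430 = 0.18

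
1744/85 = 20  +  44/85 = 20.52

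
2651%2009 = 642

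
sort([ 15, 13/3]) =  [ 13/3 , 15 ]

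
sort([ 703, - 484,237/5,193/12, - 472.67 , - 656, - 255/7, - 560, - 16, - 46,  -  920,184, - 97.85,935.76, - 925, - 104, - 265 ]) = [ - 925, - 920, - 656,- 560, - 484,-472.67 , - 265, - 104, - 97.85,-46, - 255/7,-16, 193/12,237/5,184,703,935.76 ]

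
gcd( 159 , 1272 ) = 159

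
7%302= 7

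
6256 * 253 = 1582768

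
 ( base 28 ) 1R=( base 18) 31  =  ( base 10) 55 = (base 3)2001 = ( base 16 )37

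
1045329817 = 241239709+804090108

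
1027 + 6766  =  7793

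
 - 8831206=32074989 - 40906195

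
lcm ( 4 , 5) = 20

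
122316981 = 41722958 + 80594023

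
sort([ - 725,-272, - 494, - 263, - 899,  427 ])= [ - 899, - 725, - 494,  -  272 , - 263,427] 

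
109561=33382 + 76179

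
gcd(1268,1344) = 4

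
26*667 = 17342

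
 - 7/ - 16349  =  7/16349= 0.00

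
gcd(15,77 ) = 1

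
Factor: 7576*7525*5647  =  321932081800 = 2^3*5^2*7^1*43^1*947^1 * 5647^1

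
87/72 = 1+5/24 =1.21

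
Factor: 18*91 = 2^1*3^2 * 7^1*13^1 = 1638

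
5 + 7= 12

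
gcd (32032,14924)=364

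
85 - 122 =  - 37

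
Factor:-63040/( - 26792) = 2^3*5^1 * 17^( - 1 ) = 40/17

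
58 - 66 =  - 8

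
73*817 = 59641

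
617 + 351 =968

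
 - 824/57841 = -1 + 57017/57841 = - 0.01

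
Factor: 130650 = 2^1*3^1*5^2*13^1 * 67^1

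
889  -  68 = 821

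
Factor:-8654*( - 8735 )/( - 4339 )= - 75592690/4339= - 2^1*5^1*1747^1*4327^1 * 4339^( - 1)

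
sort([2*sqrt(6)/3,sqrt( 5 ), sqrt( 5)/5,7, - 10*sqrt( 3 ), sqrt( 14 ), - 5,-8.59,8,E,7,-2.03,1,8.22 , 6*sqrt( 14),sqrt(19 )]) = [ - 10 * sqrt( 3 ),  -  8.59, - 5,- 2.03,sqrt( 5 ) /5, 1, 2*sqrt( 6 )/3, sqrt( 5 ), E,sqrt( 14 ),sqrt( 19 ),7,  7,  8, 8.22  ,  6*sqrt(14) ] 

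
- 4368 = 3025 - 7393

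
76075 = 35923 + 40152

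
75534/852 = 88 + 93/142 = 88.65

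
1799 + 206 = 2005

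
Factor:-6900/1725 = -2^2=- 4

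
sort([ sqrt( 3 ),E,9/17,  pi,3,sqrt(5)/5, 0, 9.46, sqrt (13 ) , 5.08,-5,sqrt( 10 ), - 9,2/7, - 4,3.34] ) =[  -  9 ,  -  5,  -  4,0,2/7,sqrt(5 )/5, 9/17 , sqrt(3),E, 3,pi, sqrt(10),3.34,  sqrt(13 ), 5.08, 9.46] 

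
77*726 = 55902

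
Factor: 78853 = 78853^1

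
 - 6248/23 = - 272 + 8/23  =  - 271.65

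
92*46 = 4232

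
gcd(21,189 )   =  21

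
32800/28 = 8200/7 = 1171.43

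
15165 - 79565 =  - 64400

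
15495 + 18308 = 33803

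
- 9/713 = - 9/713 = -0.01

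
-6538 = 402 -6940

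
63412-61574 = 1838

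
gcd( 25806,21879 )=561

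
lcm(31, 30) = 930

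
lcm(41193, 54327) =3748563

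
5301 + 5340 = 10641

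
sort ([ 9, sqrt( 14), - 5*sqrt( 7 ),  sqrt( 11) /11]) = [ - 5 * sqrt(7 ),sqrt(11) /11, sqrt(14),9]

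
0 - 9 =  - 9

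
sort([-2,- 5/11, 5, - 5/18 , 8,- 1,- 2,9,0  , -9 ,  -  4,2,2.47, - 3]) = [ - 9, - 4, - 3, - 2,  -  2,-1, -5/11, - 5/18,0,  2,2.47,5,8,9]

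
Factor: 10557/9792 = 2^(-6 )*3^1 * 23^1= 69/64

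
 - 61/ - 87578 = 61/87578 = 0.00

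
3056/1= 3056 = 3056.00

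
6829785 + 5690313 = 12520098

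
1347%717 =630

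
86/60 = 1 + 13/30 = 1.43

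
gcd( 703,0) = 703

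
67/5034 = 67/5034 =0.01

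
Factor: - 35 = - 5^1*7^1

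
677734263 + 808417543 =1486151806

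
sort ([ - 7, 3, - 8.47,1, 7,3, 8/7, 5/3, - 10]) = [ - 10, - 8.47, - 7 , 1,8/7, 5/3,  3,3,7 ] 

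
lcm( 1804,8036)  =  88396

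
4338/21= 206 + 4/7 =206.57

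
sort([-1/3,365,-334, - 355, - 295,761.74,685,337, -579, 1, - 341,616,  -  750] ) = [ - 750,- 579,-355, - 341,  -  334, - 295,  -  1/3,1,337,365,616,685,761.74]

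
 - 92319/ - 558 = 30773/186 = 165.45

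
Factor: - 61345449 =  - 3^2 *11^1*137^1*4523^1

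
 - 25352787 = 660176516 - 685529303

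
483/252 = 23/12 = 1.92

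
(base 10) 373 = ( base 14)1c9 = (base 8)565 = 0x175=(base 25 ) en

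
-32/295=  - 1 + 263/295 = - 0.11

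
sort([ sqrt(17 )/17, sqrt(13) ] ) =[sqrt( 17 ) /17, sqrt(13)]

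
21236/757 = 21236/757=28.05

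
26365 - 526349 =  - 499984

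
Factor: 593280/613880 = 2^4*3^2*149^( - 1) = 144/149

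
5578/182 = 2789/91 =30.65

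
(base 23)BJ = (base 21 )ck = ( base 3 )101002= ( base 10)272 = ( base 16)110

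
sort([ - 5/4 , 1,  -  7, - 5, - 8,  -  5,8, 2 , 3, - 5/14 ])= [ - 8, - 7, - 5, - 5, - 5/4, - 5/14,  1,2,3,8]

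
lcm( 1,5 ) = 5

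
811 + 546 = 1357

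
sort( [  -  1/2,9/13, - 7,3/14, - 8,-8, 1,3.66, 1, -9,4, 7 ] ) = [  -  9, - 8, -8 , - 7,-1/2, 3/14, 9/13,1, 1,3.66,4,7] 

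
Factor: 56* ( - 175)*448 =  - 2^9 * 5^2*7^3 = - 4390400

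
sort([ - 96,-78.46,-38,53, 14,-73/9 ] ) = [-96,-78.46,-38,-73/9,  14,  53 ] 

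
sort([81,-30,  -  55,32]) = [ -55,- 30,32 , 81]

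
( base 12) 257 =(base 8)543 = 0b101100011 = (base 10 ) 355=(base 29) c7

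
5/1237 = 5/1237 = 0.00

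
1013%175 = 138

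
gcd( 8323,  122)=1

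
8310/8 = 1038 + 3/4 = 1038.75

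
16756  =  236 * 71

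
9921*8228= 81629988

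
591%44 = 19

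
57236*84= 4807824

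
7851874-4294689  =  3557185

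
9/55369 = 9/55369 = 0.00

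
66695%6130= 5395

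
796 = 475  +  321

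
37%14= 9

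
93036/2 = 46518 =46518.00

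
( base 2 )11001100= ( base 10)204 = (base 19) AE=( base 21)9F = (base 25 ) 84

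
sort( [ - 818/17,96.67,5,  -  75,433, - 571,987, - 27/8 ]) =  [ - 571, - 75,-818/17,-27/8,5,96.67 , 433, 987 ]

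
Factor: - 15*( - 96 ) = 1440 = 2^5*3^2*5^1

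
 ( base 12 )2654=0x1120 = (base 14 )1852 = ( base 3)20000101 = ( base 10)4384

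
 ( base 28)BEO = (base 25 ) ebf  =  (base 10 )9040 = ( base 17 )1e4d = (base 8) 21520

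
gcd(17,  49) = 1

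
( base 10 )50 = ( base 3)1212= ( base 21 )28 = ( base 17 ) 2g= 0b110010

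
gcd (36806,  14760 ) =2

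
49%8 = 1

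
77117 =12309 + 64808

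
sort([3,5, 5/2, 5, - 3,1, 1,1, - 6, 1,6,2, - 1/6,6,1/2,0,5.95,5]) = [-6, - 3, - 1/6,0,1/2,1, 1,1, 1 , 2,5/2,3, 5, 5,5 , 5.95, 6,6 ] 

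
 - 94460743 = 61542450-156003193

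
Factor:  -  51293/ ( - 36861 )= 3^( - 1 ) * 1117^(- 1)*4663^1 = 4663/3351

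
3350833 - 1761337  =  1589496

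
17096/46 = 371 + 15/23 = 371.65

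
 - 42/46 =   -  21/23 = -0.91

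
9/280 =9/280 = 0.03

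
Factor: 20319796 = 2^2*7^1*563^1 * 1289^1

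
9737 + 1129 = 10866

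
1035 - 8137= -7102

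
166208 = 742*224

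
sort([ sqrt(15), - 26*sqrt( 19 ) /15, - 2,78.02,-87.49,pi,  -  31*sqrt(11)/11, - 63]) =[ - 87.49, - 63, - 31*sqrt(11 ) /11, -26*sqrt(19 ) /15 , - 2,pi, sqrt ( 15) , 78.02 ] 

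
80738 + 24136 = 104874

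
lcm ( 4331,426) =25986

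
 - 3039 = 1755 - 4794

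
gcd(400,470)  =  10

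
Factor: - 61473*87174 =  - 5358847302 = -  2^1 * 3^3*29^1*31^1*167^1*661^1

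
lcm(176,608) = 6688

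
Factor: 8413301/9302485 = 5^( - 1 ) * 13^1*17^( - 1 )*227^1*2851^1*109441^( - 1 ) 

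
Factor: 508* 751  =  2^2*127^1 * 751^1 = 381508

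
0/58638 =0 = 0.00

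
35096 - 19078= 16018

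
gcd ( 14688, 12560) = 16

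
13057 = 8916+4141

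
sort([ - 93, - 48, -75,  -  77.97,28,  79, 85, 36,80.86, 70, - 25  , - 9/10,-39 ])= [ - 93,-77.97, - 75, - 48, - 39, - 25, - 9/10  ,  28, 36,70, 79,80.86, 85 ] 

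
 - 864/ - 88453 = 864/88453 = 0.01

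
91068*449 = 40889532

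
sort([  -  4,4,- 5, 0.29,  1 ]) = [ - 5,-4,0.29, 1,4] 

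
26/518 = 13/259 = 0.05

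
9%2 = 1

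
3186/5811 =1062/1937 = 0.55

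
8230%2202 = 1624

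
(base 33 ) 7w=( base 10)263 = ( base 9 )322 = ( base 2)100000111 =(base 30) 8n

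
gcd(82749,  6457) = 1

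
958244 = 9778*98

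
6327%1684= 1275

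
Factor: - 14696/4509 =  - 2^3*3^(-3 )*11^1 = -88/27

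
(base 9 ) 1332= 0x3e9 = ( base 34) tf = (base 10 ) 1001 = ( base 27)1A2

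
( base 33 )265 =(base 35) 1x1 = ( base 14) C21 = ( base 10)2381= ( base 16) 94d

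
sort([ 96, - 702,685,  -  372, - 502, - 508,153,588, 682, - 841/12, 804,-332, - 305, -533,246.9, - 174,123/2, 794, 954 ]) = [ - 702, - 533, - 508, - 502, - 372, - 332, - 305, - 174, - 841/12, 123/2,96,  153, 246.9,  588,682,685,  794,804,954]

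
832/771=832/771 = 1.08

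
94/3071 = 94/3071 = 0.03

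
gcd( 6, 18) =6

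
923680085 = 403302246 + 520377839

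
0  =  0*407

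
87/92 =87/92 = 0.95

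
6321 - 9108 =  - 2787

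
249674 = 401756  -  152082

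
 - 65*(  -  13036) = 847340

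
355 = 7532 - 7177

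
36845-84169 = -47324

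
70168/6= 11694 + 2/3 = 11694.67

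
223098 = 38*5871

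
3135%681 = 411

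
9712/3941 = 9712/3941 = 2.46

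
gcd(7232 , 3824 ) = 16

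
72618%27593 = 17432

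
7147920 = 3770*1896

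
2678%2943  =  2678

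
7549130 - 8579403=  -  1030273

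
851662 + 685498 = 1537160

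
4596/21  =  1532/7 = 218.86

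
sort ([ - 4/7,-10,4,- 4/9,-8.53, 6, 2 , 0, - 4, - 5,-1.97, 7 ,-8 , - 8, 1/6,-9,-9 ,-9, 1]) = [  -  10, - 9,  -  9, - 9, - 8.53, - 8, - 8,  -  5, - 4,-1.97, -4/7, - 4/9, 0, 1/6, 1,2,  4,6, 7 ] 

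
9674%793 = 158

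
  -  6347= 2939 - 9286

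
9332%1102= 516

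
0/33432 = 0 = 0.00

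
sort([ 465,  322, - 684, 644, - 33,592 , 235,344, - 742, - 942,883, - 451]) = [ - 942, - 742, - 684, - 451, - 33, 235, 322 , 344, 465, 592,  644,883 ]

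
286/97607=286/97607 = 0.00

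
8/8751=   8/8751 = 0.00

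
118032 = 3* 39344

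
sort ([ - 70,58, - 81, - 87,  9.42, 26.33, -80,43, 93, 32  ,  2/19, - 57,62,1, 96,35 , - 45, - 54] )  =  [ - 87,-81, - 80,  -  70,  -  57, - 54, - 45,2/19, 1, 9.42, 26.33,  32,35 , 43, 58,62, 93, 96]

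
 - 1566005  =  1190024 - 2756029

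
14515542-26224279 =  - 11708737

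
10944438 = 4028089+6916349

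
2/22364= 1/11182 =0.00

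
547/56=9 + 43/56 =9.77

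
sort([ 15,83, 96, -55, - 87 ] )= [ - 87,-55 , 15,  83,  96]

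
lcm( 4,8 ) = 8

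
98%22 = 10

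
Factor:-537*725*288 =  - 112125600 = - 2^5*3^3*5^2*29^1*179^1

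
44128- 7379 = 36749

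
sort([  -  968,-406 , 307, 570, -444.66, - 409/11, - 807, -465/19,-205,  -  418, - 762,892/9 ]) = [ -968,-807, - 762,-444.66, - 418, - 406, - 205 ,-409/11, - 465/19,892/9, 307, 570 ]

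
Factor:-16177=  - 7^1*2311^1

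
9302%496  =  374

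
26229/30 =874  +  3/10 = 874.30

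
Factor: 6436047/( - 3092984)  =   - 2^( - 3)*3^1*17^1*97^1*109^( - 1 ) * 1301^1*3547^( - 1 ) 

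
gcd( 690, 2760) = 690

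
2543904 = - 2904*( - 876)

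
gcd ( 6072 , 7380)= 12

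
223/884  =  223/884 = 0.25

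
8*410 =3280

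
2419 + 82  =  2501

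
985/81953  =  985/81953 = 0.01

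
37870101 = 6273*6037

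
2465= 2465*1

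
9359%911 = 249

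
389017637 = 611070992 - 222053355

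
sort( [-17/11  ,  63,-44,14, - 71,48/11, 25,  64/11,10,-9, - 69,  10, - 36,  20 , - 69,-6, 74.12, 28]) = [ - 71, - 69,  -  69,-44 , - 36, - 9, - 6, - 17/11, 48/11, 64/11,10,10, 14,20, 25,28, 63, 74.12] 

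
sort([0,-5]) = [ - 5, 0]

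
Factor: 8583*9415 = 3^1*5^1*7^1*269^1*2861^1= 80808945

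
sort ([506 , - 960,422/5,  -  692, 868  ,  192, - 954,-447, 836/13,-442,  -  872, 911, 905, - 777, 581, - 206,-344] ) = [ - 960, - 954, - 872,-777,  -  692,- 447,-442,-344,- 206, 836/13, 422/5, 192, 506, 581, 868, 905, 911] 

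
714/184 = 3+81/92 = 3.88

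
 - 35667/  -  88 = 405 + 27/88 = 405.31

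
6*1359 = 8154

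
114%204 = 114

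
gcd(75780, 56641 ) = 1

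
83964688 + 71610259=155574947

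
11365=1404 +9961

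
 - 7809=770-8579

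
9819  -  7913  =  1906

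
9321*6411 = 59756931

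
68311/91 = 750 + 61/91 = 750.67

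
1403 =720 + 683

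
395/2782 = 395/2782 = 0.14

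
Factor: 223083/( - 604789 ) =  - 3^2*7^1 * 19^( - 1 )*139^( - 1)*229^(-1)*3541^1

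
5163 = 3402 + 1761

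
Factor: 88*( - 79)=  - 6952= -2^3*11^1*79^1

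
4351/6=4351/6 = 725.17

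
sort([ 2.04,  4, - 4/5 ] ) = [ -4/5, 2.04 , 4 ] 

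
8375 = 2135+6240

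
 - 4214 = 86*( - 49) 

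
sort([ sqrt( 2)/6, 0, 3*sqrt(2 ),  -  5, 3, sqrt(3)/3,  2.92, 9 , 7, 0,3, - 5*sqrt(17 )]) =[- 5*sqrt(17), - 5,0, 0, sqrt( 2)/6,sqrt( 3 )/3,2.92,3,  3, 3*sqrt(2),7,9]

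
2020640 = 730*2768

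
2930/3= 2930/3 = 976.67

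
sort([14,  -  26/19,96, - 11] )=[ - 11,  -  26/19,14,96]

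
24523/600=40 + 523/600 = 40.87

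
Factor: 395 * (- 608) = -240160 = -2^5*5^1*19^1 * 79^1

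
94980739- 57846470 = 37134269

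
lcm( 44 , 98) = 2156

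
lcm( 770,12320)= 12320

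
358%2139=358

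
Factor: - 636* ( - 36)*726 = 2^5*3^4*11^2*53^1  =  16622496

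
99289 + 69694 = 168983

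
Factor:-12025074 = - 2^1*3^1* 37^1*54167^1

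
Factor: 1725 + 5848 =7573= 7573^1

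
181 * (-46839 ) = -8477859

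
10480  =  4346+6134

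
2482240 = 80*31028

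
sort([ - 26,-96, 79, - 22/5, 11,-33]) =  [ - 96, - 33,- 26,- 22/5, 11,79] 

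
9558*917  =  8764686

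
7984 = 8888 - 904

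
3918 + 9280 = 13198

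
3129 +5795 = 8924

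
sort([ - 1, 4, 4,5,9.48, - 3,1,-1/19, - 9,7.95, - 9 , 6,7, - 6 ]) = [  -  9, - 9, - 6, -3, - 1, - 1/19,  1,4, 4, 5, 6, 7,7.95,9.48]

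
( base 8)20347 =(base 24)een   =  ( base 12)4a5b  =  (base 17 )1C28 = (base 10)8423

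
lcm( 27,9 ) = 27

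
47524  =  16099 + 31425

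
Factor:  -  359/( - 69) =3^(-1 )*23^ ( - 1 )*359^1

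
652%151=48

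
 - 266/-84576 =133/42288 = 0.00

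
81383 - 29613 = 51770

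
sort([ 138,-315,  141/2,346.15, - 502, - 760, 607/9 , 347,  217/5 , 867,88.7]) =[ - 760 , - 502, - 315 , 217/5, 607/9 , 141/2 , 88.7, 138,346.15, 347,867]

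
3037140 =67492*45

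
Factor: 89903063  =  89903063^1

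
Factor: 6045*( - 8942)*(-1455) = 2^1*3^2*5^2*13^1*17^1*31^1*97^1*263^1 = 78649137450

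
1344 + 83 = 1427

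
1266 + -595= 671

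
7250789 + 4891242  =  12142031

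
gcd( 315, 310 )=5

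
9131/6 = 1521 + 5/6 = 1521.83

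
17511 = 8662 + 8849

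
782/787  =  782/787 = 0.99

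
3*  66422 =199266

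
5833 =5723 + 110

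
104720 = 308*340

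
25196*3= 75588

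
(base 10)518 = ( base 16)206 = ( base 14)290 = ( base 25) ki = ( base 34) F8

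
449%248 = 201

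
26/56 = 13/28 = 0.46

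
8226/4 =2056 + 1/2 =2056.50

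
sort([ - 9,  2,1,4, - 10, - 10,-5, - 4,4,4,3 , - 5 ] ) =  [ -10,  -  10, - 9,- 5, - 5, - 4,1,2 , 3, 4, 4,4 ]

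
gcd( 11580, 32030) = 10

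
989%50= 39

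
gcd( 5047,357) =7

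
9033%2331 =2040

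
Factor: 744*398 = 296112 = 2^4*3^1*31^1*199^1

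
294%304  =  294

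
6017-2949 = 3068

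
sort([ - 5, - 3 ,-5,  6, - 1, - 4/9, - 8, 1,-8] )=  [ -8, - 8, - 5,  -  5,- 3,  -  1,-4/9, 1, 6] 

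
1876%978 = 898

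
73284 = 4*18321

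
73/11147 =73/11147  =  0.01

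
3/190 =3/190 = 0.02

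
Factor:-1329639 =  - 3^1 * 19^1*23327^1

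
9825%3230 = 135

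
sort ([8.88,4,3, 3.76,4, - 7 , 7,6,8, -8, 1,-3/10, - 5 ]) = [ - 8, - 7, - 5, - 3/10,1, 3,3.76,4, 4,6,7, 8, 8.88 ]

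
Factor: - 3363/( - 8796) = 1121/2932 = 2^(-2)*19^1*59^1*733^(  -  1) 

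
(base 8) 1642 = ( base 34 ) RC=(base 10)930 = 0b1110100010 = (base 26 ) 19k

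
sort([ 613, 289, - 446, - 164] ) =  [  -  446, - 164,289,613 ]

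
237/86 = 237/86 = 2.76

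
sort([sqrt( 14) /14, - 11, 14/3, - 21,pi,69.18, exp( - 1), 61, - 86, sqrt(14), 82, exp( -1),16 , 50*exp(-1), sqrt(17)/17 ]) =[ - 86 , - 21, - 11, sqrt( 17 )/17, sqrt(14)/14, exp(-1), exp(-1 ),pi,sqrt( 14), 14/3, 16,50 * exp( - 1 ),61, 69.18,82]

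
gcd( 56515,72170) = 5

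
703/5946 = 703/5946 = 0.12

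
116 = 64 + 52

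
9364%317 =171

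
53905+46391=100296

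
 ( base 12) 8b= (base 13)83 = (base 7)212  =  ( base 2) 1101011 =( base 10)107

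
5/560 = 1/112 = 0.01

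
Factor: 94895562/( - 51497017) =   -  2^1*3^1*11^( - 1 )  *13^ ( - 1 )*23^1*131^(- 1)*211^1*2749^( - 1)*3259^1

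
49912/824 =60 + 59/103 = 60.57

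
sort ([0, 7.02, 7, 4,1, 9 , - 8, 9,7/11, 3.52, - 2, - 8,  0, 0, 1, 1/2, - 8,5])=[-8  , - 8, - 8,  -  2, 0,0, 0 , 1/2 , 7/11, 1, 1,3.52,  4, 5 , 7 , 7.02, 9,9]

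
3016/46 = 1508/23 = 65.57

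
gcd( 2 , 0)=2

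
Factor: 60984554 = 2^1*30492277^1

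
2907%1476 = 1431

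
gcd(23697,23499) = 9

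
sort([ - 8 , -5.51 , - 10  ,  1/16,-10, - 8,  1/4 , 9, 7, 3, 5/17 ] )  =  [ - 10 ,-10, - 8, - 8, - 5.51, 1/16, 1/4 , 5/17,  3,7 , 9 ] 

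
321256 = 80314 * 4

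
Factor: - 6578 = -2^1*11^1*13^1*23^1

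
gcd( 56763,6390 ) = 9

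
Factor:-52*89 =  - 4628  =  - 2^2*13^1*89^1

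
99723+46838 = 146561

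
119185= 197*605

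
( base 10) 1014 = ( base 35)sy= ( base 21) 266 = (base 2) 1111110110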